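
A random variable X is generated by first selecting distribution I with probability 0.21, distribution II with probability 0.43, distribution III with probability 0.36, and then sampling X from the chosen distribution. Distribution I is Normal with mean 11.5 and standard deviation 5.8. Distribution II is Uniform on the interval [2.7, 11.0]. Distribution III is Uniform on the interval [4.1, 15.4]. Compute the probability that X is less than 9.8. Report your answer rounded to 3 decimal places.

0.630

Conditional on each component, P(X < 9.8): I: 0.384722; II: 0.855422; III: 0.504425.
By total probability, P(X < 9.8) = 0.21·0.384722 + 0.43·0.855422 + 0.36·0.504425 = 0.630216.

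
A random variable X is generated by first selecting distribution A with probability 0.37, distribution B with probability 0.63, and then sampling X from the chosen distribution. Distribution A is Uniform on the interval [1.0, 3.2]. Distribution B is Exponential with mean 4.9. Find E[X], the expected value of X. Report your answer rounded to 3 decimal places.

3.864

Component means — A: 2.1; B: 4.9.
E[X] = 0.37·2.1 + 0.63·4.9 = 3.864.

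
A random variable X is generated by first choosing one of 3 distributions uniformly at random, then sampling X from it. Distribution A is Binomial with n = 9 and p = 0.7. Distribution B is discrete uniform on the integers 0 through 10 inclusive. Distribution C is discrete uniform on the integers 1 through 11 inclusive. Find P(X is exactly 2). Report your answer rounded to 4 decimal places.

Conditional on each component, P(X = 2): A: 0.00385787; B: 0.0909091; C: 0.0909091.
By total probability, P(X = 2) = 0.333333·0.00385787 + 0.333333·0.0909091 + 0.333333·0.0909091 = 0.061892.

0.0619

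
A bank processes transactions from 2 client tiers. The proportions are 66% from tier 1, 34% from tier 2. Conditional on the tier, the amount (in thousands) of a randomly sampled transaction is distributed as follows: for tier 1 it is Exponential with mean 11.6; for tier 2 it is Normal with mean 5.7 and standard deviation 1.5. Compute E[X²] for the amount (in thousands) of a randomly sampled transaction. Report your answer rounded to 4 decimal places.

For each component E[X²] = Var + (mean)², giving 1: 269.12; 2: 34.74.
Overall E[X²] = 0.66·269.12 + 0.34·34.74 = 189.431.

189.4308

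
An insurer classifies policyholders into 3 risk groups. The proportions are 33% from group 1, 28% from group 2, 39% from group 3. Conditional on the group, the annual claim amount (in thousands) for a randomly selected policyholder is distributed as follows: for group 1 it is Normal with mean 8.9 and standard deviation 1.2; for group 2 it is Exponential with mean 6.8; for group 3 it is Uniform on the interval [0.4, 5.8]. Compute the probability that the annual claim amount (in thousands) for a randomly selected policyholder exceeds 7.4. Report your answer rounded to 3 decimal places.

0.389

Conditional on each group, P(X > 7.4): 1: 0.89435; 2: 0.33681; 3: 0.
By total probability, P(X > 7.4) = 0.33·0.89435 + 0.28·0.33681 + 0.39·0 = 0.389442.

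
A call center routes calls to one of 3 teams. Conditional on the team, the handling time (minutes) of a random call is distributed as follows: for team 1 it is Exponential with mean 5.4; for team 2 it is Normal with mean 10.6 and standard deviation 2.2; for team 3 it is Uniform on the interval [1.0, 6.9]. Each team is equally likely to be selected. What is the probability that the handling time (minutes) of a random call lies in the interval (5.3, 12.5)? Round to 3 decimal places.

Conditional on each team, P(5.3 < X < 12.5): 1: 0.275971; 2: 0.79811; 3: 0.271186.
By total probability, P(5.3 < X < 12.5) = 0.333333·0.275971 + 0.333333·0.79811 + 0.333333·0.271186 = 0.448422.

0.448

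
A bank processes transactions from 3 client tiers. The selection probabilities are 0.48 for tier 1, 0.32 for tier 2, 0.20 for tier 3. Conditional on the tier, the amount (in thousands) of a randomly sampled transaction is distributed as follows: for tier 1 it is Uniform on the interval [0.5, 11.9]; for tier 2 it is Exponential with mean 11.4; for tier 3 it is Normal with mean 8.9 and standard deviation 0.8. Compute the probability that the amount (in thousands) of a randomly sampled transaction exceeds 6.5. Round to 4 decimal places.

Conditional on each tier, P(X > 6.5): 1: 0.473684; 2: 0.565426; 3: 0.99865.
By total probability, P(X > 6.5) = 0.48·0.473684 + 0.32·0.565426 + 0.2·0.99865 = 0.608035.

0.6080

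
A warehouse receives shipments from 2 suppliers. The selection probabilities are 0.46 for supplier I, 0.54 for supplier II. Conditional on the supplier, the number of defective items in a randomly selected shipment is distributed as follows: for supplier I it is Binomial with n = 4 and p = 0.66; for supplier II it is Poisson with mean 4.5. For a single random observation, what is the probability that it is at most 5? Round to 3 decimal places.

Conditional on each supplier, P(X ≤ 5): I: 1; II: 0.70293.
By total probability, P(X ≤ 5) = 0.46·1 + 0.54·0.70293 = 0.839582.

0.840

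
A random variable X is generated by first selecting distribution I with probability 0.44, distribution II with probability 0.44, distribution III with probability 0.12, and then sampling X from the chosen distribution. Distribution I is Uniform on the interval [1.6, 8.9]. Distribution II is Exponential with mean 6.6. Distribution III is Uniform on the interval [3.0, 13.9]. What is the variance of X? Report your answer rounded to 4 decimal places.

23.3827

Per component, I: μ=5.25, E[X²]=32.0033; II: μ=6.6, E[X²]=87.12; III: μ=8.45, E[X²]=81.3033.
E[X] = 0.44·5.25 + 0.44·6.6 + 0.12·8.45 = 6.228.
E[X²] = 0.44·32.0033 + 0.44·87.12 + 0.12·81.3033 = 62.1707.
Var(X) = E[X²] − (E[X])² = 62.1707 − 38.788 = 23.3827.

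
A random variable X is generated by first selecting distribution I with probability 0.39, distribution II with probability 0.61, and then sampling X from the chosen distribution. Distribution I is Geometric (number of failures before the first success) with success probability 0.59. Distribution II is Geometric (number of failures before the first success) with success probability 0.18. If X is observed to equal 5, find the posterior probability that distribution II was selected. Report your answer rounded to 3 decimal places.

0.939

Likelihoods P(X=5 | ·): I: 0.00683552; II: 0.0667332.
Posterior ∝ prior × likelihood. Numerator for II: 0.61·0.0667332 = 0.0407072.
Normalizing constant: 0.39·0.00683552 + 0.61·0.0667332 = 0.0433731.
P(II | observation) = 0.0407072 / 0.0433731 = 0.938537.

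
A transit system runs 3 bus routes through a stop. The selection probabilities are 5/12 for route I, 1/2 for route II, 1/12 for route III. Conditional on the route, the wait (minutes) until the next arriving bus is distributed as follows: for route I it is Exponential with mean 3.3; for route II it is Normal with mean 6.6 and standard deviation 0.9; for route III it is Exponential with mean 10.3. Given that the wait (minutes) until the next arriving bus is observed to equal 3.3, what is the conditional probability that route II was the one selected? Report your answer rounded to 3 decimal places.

0.005

Likelihoods f(3.3 | ·): I: 0.111479; II: 0.000533634; III: 0.0704725.
Posterior ∝ prior × likelihood. Numerator for II: 0.5·0.000533634 = 0.000266817.
Normalizing constant: 0.416667·0.111479 + 0.5·0.000533634 + 0.0833333·0.0704725 = 0.052589.
P(II | observation) = 0.000266817 / 0.052589 = 0.00507363.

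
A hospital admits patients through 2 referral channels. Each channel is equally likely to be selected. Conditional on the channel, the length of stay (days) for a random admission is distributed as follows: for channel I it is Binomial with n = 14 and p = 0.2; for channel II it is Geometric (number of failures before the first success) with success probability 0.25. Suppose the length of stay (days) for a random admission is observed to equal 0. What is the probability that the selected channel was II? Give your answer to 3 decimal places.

0.850

Likelihoods P(X=0 | ·): I: 0.0439805; II: 0.25.
Posterior ∝ prior × likelihood. Numerator for II: 0.5·0.25 = 0.125.
Normalizing constant: 0.5·0.0439805 + 0.5·0.25 = 0.14699.
P(II | observation) = 0.125 / 0.14699 = 0.850397.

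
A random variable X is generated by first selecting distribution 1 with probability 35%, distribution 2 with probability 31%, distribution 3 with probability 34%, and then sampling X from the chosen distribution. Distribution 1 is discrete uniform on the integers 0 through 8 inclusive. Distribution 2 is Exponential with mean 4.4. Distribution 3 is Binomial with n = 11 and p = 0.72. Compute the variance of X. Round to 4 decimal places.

12.2408

Per component, 1: μ=4, E[X²]=22.6667; 2: μ=4.4, E[X²]=38.72; 3: μ=7.92, E[X²]=64.944.
E[X] = 0.35·4 + 0.31·4.4 + 0.34·7.92 = 5.4568.
E[X²] = 0.35·22.6667 + 0.31·38.72 + 0.34·64.944 = 42.0175.
Var(X) = E[X²] − (E[X])² = 42.0175 − 29.7767 = 12.2408.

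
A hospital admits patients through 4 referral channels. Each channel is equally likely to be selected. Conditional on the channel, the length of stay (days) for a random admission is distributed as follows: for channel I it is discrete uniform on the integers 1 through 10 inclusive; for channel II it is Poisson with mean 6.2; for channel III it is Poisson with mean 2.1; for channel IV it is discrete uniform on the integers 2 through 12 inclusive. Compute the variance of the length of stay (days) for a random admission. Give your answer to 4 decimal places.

10.1225

Per component, I: μ=5.5, E[X²]=38.5; II: μ=6.2, E[X²]=44.64; III: μ=2.1, E[X²]=6.51; IV: μ=7, E[X²]=59.
E[X] = 0.25·5.5 + 0.25·6.2 + 0.25·2.1 + 0.25·7 = 5.2.
E[X²] = 0.25·38.5 + 0.25·44.64 + 0.25·6.51 + 0.25·59 = 37.1625.
Var(X) = E[X²] − (E[X])² = 37.1625 − 27.04 = 10.1225.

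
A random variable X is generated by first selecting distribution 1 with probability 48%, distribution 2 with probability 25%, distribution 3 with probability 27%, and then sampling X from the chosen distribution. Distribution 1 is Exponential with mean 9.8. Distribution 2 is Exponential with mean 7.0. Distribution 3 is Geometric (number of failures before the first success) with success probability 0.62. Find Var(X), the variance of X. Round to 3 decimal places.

73.249

Per component, 1: μ=9.8, E[X²]=192.08; 2: μ=7, E[X²]=98; 3: μ=0.612903, E[X²]=1.3642.
E[X] = 0.48·9.8 + 0.25·7 + 0.27·0.612903 = 6.61948.
E[X²] = 0.48·192.08 + 0.25·98 + 0.27·1.3642 = 117.067.
Var(X) = E[X²] − (E[X])² = 117.067 − 43.8176 = 73.2492.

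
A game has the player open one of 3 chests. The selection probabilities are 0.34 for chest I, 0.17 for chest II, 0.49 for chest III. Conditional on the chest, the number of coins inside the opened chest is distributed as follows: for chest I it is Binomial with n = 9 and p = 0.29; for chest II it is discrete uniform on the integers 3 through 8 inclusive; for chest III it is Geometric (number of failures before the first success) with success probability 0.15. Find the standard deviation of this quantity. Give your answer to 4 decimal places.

Per component, I: μ=2.61, E[X²]=8.6652; II: μ=5.5, E[X²]=33.1667; III: μ=5.66667, E[X²]=69.8889.
E[X] = 0.34·2.61 + 0.17·5.5 + 0.49·5.66667 = 4.59907.
E[X²] = 0.34·8.6652 + 0.17·33.1667 + 0.49·69.8889 = 42.8301.
Var(X) = E[X²] − (E[X])² = 42.8301 − 21.1514 = 21.6786.
SD(X) = √21.6786 = 4.65603.

4.6560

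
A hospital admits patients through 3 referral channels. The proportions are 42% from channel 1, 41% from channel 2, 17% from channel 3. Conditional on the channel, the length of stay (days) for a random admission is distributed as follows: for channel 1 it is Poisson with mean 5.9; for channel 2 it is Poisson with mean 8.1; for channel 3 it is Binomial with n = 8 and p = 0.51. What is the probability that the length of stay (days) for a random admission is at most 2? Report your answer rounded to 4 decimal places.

Conditional on each channel, P(X ≤ 2): 1: 0.0665822; 2: 0.0127198; 3: 0.131798.
By total probability, P(X ≤ 2) = 0.42·0.0665822 + 0.41·0.0127198 + 0.17·0.131798 = 0.0555853.

0.0556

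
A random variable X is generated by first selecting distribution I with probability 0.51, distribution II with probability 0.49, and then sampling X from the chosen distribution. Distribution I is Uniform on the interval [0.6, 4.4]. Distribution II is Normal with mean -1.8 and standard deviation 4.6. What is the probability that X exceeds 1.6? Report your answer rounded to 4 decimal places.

Conditional on each component, P(X > 1.6): I: 0.736842; II: 0.229914.
By total probability, P(X > 1.6) = 0.51·0.736842 + 0.49·0.229914 = 0.488447.

0.4884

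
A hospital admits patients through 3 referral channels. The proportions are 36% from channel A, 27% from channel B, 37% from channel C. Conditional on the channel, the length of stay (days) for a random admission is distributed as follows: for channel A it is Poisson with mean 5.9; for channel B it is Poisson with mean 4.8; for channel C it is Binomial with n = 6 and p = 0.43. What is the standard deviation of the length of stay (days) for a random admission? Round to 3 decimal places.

2.458

Per component, A: μ=5.9, E[X²]=40.71; B: μ=4.8, E[X²]=27.84; C: μ=2.58, E[X²]=8.127.
E[X] = 0.36·5.9 + 0.27·4.8 + 0.37·2.58 = 4.3746.
E[X²] = 0.36·40.71 + 0.27·27.84 + 0.37·8.127 = 25.1794.
Var(X) = E[X²] − (E[X])² = 25.1794 − 19.1371 = 6.04226.
SD(X) = √6.04226 = 2.4581.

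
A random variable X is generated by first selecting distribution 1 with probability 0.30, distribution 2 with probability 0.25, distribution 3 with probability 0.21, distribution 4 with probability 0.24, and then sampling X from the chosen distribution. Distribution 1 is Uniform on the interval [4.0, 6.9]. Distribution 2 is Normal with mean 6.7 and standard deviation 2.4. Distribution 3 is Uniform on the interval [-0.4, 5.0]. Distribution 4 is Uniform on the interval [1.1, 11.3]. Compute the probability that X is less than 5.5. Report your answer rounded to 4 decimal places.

0.5458

Conditional on each component, P(X < 5.5): 1: 0.517241; 2: 0.308538; 3: 1; 4: 0.431373.
By total probability, P(X < 5.5) = 0.3·0.517241 + 0.25·0.308538 + 0.21·1 + 0.24·0.431373 = 0.545836.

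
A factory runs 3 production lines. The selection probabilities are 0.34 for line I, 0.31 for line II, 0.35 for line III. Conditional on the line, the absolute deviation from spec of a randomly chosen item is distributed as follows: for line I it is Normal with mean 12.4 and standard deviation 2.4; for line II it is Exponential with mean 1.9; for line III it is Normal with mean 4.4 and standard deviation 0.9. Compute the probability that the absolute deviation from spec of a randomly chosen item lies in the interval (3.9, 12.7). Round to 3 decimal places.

Conditional on each line, P(3.9 < X < 12.7): I: 0.549539; II: 0.127146; III: 0.710743.
By total probability, P(3.9 < X < 12.7) = 0.34·0.549539 + 0.31·0.127146 + 0.35·0.710743 = 0.475019.

0.475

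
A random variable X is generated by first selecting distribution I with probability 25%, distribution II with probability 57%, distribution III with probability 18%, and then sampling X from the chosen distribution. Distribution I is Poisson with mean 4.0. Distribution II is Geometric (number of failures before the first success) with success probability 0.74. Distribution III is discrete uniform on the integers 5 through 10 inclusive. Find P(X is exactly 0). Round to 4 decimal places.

0.4264

Conditional on each component, P(X = 0): I: 0.0183156; II: 0.74; III: 0.
By total probability, P(X = 0) = 0.25·0.0183156 + 0.57·0.74 + 0.18·0 = 0.426379.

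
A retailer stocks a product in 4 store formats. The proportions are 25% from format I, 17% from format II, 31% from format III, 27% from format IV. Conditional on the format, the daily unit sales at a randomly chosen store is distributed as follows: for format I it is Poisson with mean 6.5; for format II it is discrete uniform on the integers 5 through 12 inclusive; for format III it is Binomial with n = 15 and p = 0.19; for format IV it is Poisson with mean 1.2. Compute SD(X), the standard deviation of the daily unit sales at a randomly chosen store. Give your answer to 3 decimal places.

Per component, I: μ=6.5, E[X²]=48.75; II: μ=8.5, E[X²]=77.5; III: μ=2.85, E[X²]=10.431; IV: μ=1.2, E[X²]=2.64.
E[X] = 0.25·6.5 + 0.17·8.5 + 0.31·2.85 + 0.27·1.2 = 4.2775.
E[X²] = 0.25·48.75 + 0.17·77.5 + 0.31·10.431 + 0.27·2.64 = 29.3089.
Var(X) = E[X²] − (E[X])² = 29.3089 − 18.297 = 11.0119.
SD(X) = √11.0119 = 3.31842.

3.318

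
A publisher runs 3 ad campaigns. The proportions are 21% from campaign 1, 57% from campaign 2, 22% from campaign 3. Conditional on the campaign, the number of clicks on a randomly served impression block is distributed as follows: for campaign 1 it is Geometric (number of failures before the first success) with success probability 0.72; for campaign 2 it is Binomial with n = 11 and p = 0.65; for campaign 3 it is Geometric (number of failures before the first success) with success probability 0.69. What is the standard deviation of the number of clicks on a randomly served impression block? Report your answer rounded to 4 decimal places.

3.5757

Per component, 1: μ=0.388889, E[X²]=0.691358; 2: μ=7.15, E[X²]=53.625; 3: μ=0.449275, E[X²]=0.852972.
E[X] = 0.21·0.388889 + 0.57·7.15 + 0.22·0.449275 = 4.25601.
E[X²] = 0.21·0.691358 + 0.57·53.625 + 0.22·0.852972 = 30.8991.
Var(X) = E[X²] − (E[X])² = 30.8991 − 18.1136 = 12.7855.
SD(X) = √12.7855 = 3.57568.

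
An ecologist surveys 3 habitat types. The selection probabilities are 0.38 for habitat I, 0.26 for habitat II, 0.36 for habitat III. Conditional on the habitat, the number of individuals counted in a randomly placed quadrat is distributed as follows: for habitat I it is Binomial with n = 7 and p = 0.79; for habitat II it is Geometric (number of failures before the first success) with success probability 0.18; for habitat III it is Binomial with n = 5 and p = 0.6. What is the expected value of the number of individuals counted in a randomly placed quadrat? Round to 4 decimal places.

Component means — I: 5.53; II: 4.55556; III: 3.
E[X] = 0.38·5.53 + 0.26·4.55556 + 0.36·3 = 4.36584.

4.3658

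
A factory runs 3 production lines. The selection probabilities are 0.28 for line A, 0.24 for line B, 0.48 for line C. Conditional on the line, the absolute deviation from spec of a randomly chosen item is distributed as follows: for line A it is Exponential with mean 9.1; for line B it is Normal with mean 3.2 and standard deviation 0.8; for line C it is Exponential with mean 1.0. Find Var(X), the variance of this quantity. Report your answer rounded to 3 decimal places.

35.535

Per component, A: μ=9.1, E[X²]=165.62; B: μ=3.2, E[X²]=10.88; C: μ=1, E[X²]=2.
E[X] = 0.28·9.1 + 0.24·3.2 + 0.48·1 = 3.796.
E[X²] = 0.28·165.62 + 0.24·10.88 + 0.48·2 = 49.9448.
Var(X) = E[X²] − (E[X])² = 49.9448 − 14.4096 = 35.5352.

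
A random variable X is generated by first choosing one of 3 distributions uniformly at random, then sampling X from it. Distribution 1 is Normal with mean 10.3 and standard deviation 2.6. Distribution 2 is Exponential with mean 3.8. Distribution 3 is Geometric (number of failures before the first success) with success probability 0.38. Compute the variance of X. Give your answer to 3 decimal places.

Per component, 1: μ=10.3, E[X²]=112.85; 2: μ=3.8, E[X²]=28.88; 3: μ=1.63158, E[X²]=6.95568.
E[X] = 0.333333·10.3 + 0.333333·3.8 + 0.333333·1.63158 = 5.24386.
E[X²] = 0.333333·112.85 + 0.333333·28.88 + 0.333333·6.95568 = 49.5619.
Var(X) = E[X²] − (E[X])² = 49.5619 − 27.4981 = 22.0638.

22.064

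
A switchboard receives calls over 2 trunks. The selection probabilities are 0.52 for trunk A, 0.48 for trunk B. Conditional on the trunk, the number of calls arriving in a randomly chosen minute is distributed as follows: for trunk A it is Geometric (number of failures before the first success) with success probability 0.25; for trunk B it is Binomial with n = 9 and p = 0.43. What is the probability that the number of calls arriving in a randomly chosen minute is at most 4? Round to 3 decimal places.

Conditional on each trunk, P(X ≤ 4): A: 0.762695; B: 0.667842.
By total probability, P(X ≤ 4) = 0.52·0.762695 + 0.48·0.667842 = 0.717166.

0.717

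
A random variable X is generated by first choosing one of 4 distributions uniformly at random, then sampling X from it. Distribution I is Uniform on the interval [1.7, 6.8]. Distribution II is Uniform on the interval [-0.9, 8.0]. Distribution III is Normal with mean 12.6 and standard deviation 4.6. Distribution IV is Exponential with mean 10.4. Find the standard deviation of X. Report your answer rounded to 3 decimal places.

7.045

Per component, I: μ=4.25, E[X²]=20.23; II: μ=3.55, E[X²]=19.2033; III: μ=12.6, E[X²]=179.92; IV: μ=10.4, E[X²]=216.32.
E[X] = 0.25·4.25 + 0.25·3.55 + 0.25·12.6 + 0.25·10.4 = 7.7.
E[X²] = 0.25·20.23 + 0.25·19.2033 + 0.25·179.92 + 0.25·216.32 = 108.918.
Var(X) = E[X²] − (E[X])² = 108.918 − 59.29 = 49.6283.
SD(X) = √49.6283 = 7.04474.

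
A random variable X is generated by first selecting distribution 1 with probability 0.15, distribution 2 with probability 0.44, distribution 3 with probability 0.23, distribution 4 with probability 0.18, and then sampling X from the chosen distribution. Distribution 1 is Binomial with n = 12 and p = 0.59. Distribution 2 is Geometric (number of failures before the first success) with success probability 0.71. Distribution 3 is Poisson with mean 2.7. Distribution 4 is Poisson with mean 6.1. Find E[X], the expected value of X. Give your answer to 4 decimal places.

Component means — 1: 7.08; 2: 0.408451; 3: 2.7; 4: 6.1.
E[X] = 0.15·7.08 + 0.44·0.408451 + 0.23·2.7 + 0.18·6.1 = 2.96072.

2.9607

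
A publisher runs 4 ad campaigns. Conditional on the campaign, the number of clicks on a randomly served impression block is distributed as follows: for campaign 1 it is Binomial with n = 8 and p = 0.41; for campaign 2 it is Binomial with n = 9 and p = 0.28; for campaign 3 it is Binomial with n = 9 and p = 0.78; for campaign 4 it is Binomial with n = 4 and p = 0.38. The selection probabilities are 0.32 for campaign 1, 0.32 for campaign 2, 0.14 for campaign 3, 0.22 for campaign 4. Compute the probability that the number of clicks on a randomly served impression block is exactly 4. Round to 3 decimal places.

0.133

Conditional on each campaign, P(X = 4): 1: 0.239685; 2: 0.149853; 3: 0.024036; 4: 0.0208514.
By total probability, P(X = 4) = 0.32·0.239685 + 0.32·0.149853 + 0.14·0.024036 + 0.22·0.0208514 = 0.132605.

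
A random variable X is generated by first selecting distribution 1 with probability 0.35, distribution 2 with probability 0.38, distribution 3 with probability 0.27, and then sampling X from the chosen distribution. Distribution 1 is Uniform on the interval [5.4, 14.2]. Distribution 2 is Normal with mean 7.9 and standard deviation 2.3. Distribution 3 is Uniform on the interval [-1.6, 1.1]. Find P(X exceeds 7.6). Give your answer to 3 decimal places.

0.472

Conditional on each component, P(X > 7.6): 1: 0.75; 2: 0.551889; 3: 0.
By total probability, P(X > 7.6) = 0.35·0.75 + 0.38·0.551889 + 0.27·0 = 0.472218.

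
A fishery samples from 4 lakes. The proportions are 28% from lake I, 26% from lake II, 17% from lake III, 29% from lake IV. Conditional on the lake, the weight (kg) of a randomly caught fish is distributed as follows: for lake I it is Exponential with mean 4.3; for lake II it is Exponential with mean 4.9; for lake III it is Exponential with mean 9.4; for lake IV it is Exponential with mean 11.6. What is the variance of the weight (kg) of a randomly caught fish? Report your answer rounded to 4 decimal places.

Per component, I: μ=4.3, E[X²]=36.98; II: μ=4.9, E[X²]=48.02; III: μ=9.4, E[X²]=176.72; IV: μ=11.6, E[X²]=269.12.
E[X] = 0.28·4.3 + 0.26·4.9 + 0.17·9.4 + 0.29·11.6 = 7.44.
E[X²] = 0.28·36.98 + 0.26·48.02 + 0.17·176.72 + 0.29·269.12 = 130.927.
Var(X) = E[X²] − (E[X])² = 130.927 − 55.3536 = 75.5732.

75.5732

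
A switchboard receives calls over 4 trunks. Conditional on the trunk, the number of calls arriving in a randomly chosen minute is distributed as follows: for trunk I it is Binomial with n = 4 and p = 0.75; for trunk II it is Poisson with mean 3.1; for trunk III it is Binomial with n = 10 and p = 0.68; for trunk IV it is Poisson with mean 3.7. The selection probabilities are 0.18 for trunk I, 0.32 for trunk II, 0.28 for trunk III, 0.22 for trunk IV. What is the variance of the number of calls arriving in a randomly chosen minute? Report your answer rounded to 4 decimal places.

Per component, I: μ=3, E[X²]=9.75; II: μ=3.1, E[X²]=12.71; III: μ=6.8, E[X²]=48.416; IV: μ=3.7, E[X²]=17.39.
E[X] = 0.18·3 + 0.32·3.1 + 0.28·6.8 + 0.22·3.7 = 4.25.
E[X²] = 0.18·9.75 + 0.32·12.71 + 0.28·48.416 + 0.22·17.39 = 23.2045.
Var(X) = E[X²] − (E[X])² = 23.2045 − 18.0625 = 5.14198.

5.1420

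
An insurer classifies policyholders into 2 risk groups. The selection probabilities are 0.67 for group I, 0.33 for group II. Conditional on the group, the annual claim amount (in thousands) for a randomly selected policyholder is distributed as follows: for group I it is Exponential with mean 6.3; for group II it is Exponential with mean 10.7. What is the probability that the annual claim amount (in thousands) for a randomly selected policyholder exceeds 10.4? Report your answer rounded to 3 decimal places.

0.253

Conditional on each group, P(X > 10.4): I: 0.191898; II: 0.37834.
By total probability, P(X > 10.4) = 0.67·0.191898 + 0.33·0.37834 = 0.253423.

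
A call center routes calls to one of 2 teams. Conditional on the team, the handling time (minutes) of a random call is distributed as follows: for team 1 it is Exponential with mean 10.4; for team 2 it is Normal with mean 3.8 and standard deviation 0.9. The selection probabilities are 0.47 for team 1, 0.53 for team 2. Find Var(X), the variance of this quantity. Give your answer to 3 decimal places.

Per component, 1: μ=10.4, E[X²]=216.32; 2: μ=3.8, E[X²]=15.25.
E[X] = 0.47·10.4 + 0.53·3.8 = 6.902.
E[X²] = 0.47·216.32 + 0.53·15.25 = 109.753.
Var(X) = E[X²] − (E[X])² = 109.753 − 47.6376 = 62.1153.

62.115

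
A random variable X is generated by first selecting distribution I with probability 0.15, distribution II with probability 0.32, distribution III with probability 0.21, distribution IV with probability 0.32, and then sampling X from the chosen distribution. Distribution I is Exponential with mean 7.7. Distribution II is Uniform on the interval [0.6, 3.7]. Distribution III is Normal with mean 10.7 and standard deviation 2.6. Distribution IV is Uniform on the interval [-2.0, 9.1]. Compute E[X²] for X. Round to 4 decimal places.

52.3034

For each component E[X²] = Var + (mean)², giving I: 118.58; II: 5.42333; III: 121.25; IV: 22.87.
Overall E[X²] = 0.15·118.58 + 0.32·5.42333 + 0.21·121.25 + 0.32·22.87 = 52.3034.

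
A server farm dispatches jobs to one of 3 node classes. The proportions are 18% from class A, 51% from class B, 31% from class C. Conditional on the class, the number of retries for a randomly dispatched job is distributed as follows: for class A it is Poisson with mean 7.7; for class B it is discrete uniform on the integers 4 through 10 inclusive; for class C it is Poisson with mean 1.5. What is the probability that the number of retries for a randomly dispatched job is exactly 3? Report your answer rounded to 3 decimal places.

Conditional on each class, P(X = 3): A: 0.0344551; B: 0; C: 0.125511.
By total probability, P(X = 3) = 0.18·0.0344551 + 0.51·0 + 0.31·0.125511 = 0.0451102.

0.045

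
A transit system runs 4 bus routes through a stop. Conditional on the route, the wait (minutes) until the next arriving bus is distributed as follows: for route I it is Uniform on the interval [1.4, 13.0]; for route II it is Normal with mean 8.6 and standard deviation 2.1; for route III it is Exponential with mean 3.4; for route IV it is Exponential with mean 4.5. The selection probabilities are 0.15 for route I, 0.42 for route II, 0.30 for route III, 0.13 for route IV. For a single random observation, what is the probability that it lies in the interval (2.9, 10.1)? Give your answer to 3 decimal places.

Conditional on each route, P(2.9 < X < 10.1): I: 0.62069; II: 0.759154; III: 0.374887; IV: 0.418968.
By total probability, P(2.9 < X < 10.1) = 0.15·0.62069 + 0.42·0.759154 + 0.3·0.374887 + 0.13·0.418968 = 0.57888.

0.579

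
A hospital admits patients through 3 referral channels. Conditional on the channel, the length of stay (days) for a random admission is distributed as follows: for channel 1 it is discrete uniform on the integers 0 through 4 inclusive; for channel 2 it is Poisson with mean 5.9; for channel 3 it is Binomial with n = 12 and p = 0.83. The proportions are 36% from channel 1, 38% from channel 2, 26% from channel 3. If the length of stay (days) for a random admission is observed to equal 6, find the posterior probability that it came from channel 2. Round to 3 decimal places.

0.970

Likelihoods P(X=6 | ·): 1: 0; 2: 0.160488; 3: 0.00729179.
Posterior ∝ prior × likelihood. Numerator for 2: 0.38·0.160488 = 0.0609854.
Normalizing constant: 0.36·0 + 0.38·0.160488 + 0.26·0.00729179 = 0.0628812.
P(2 | observation) = 0.0609854 / 0.0628812 = 0.96985.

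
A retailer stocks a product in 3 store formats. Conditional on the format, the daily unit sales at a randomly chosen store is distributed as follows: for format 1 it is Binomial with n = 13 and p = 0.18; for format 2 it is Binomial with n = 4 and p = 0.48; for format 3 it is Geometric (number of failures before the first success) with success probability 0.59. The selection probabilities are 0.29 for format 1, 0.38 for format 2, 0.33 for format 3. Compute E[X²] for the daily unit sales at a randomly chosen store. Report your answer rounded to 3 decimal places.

For each component E[X²] = Var + (mean)², giving 1: 7.3944; 2: 4.6848; 3: 1.66073.
Overall E[X²] = 0.29·7.3944 + 0.38·4.6848 + 0.33·1.66073 = 4.47264.

4.473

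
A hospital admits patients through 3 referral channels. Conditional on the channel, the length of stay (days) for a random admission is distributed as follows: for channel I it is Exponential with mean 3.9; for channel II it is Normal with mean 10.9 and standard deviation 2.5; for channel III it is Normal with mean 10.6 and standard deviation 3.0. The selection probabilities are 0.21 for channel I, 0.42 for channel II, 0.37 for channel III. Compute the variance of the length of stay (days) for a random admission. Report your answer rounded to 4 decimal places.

Per component, I: μ=3.9, E[X²]=30.42; II: μ=10.9, E[X²]=125.06; III: μ=10.6, E[X²]=121.36.
E[X] = 0.21·3.9 + 0.42·10.9 + 0.37·10.6 = 9.319.
E[X²] = 0.21·30.42 + 0.42·125.06 + 0.37·121.36 = 103.817.
Var(X) = E[X²] − (E[X])² = 103.817 − 86.8438 = 16.9728.

16.9728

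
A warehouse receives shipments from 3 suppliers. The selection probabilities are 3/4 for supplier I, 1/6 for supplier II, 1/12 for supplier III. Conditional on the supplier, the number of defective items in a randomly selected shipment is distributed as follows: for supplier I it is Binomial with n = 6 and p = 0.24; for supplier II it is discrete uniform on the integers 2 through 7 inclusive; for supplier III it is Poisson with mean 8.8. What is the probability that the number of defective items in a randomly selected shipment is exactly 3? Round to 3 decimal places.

0.120

Conditional on each supplier, P(X = 3): I: 0.121368; II: 0.166667; III: 0.0171201.
By total probability, P(X = 3) = 0.75·0.121368 + 0.166667·0.166667 + 0.0833333·0.0171201 = 0.120231.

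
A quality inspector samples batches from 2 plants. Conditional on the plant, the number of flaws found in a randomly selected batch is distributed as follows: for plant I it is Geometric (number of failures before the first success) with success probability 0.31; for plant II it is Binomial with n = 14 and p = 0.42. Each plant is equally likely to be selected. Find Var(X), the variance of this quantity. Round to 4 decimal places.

Per component, I: μ=2.22581, E[X²]=12.1342; II: μ=5.88, E[X²]=37.9848.
E[X] = 0.5·2.22581 + 0.5·5.88 = 4.0529.
E[X²] = 0.5·12.1342 + 0.5·37.9848 = 25.0595.
Var(X) = E[X²] − (E[X])² = 25.0595 − 16.426 = 8.63349.

8.6335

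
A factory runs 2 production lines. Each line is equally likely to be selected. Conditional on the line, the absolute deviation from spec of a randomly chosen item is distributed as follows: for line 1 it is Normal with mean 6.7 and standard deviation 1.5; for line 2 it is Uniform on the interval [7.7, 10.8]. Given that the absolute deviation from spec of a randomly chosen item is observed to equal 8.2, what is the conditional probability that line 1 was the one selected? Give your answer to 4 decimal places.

Likelihoods f(8.2 | ·): 1: 0.161314; 2: 0.322581.
Posterior ∝ prior × likelihood. Numerator for 1: 0.5·0.161314 = 0.0806569.
Normalizing constant: 0.5·0.161314 + 0.5·0.322581 = 0.241947.
P(1 | observation) = 0.0806569 / 0.241947 = 0.333366.

0.3334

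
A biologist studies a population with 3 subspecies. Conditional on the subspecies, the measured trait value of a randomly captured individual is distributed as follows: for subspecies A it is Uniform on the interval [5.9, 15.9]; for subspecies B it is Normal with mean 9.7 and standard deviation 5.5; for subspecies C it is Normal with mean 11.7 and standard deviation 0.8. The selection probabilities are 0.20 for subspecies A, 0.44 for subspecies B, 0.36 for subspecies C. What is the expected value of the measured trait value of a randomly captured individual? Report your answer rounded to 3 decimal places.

10.660

Component means — A: 10.9; B: 9.7; C: 11.7.
E[X] = 0.2·10.9 + 0.44·9.7 + 0.36·11.7 = 10.66.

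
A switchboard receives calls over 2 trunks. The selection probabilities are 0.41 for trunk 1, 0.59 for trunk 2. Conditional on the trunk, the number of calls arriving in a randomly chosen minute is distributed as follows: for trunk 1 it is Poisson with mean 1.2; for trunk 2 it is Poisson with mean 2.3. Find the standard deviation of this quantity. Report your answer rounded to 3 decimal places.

Per component, 1: μ=1.2, E[X²]=2.64; 2: μ=2.3, E[X²]=7.59.
E[X] = 0.41·1.2 + 0.59·2.3 = 1.849.
E[X²] = 0.41·2.64 + 0.59·7.59 = 5.5605.
Var(X) = E[X²] − (E[X])² = 5.5605 − 3.4188 = 2.1417.
SD(X) = √2.1417 = 1.46345.

1.463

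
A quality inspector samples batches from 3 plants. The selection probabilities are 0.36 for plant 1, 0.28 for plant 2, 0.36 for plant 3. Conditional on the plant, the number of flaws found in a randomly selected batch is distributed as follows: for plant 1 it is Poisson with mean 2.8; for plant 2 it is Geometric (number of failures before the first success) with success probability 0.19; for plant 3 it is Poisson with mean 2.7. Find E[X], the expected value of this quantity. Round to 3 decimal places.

3.174

Component means — 1: 2.8; 2: 4.26316; 3: 2.7.
E[X] = 0.36·2.8 + 0.28·4.26316 + 0.36·2.7 = 3.17368.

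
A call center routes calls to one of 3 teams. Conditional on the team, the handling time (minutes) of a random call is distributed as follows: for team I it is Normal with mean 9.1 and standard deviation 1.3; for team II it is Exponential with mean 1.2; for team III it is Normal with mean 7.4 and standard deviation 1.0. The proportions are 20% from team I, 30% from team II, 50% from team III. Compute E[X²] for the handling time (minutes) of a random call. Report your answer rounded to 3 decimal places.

For each component E[X²] = Var + (mean)², giving I: 84.5; II: 2.88; III: 55.76.
Overall E[X²] = 0.2·84.5 + 0.3·2.88 + 0.5·55.76 = 45.644.

45.644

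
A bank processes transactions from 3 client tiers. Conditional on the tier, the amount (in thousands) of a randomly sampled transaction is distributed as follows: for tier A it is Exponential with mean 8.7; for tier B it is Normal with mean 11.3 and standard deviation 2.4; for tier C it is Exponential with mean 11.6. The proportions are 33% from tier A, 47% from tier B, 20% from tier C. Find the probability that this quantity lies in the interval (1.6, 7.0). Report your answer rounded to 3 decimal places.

Conditional on each tier, P(1.6 < X < 7.0): A: 0.384744; B: 0.0365667; C: 0.324236.
By total probability, P(1.6 < X < 7.0) = 0.33·0.384744 + 0.47·0.0365667 + 0.2·0.324236 = 0.208999.

0.209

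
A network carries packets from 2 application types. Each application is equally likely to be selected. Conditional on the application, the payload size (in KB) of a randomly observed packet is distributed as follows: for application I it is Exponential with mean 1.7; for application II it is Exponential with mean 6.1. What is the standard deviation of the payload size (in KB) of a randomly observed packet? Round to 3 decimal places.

4.989

Per component, I: μ=1.7, E[X²]=5.78; II: μ=6.1, E[X²]=74.42.
E[X] = 0.5·1.7 + 0.5·6.1 = 3.9.
E[X²] = 0.5·5.78 + 0.5·74.42 = 40.1.
Var(X) = E[X²] − (E[X])² = 40.1 − 15.21 = 24.89.
SD(X) = √24.89 = 4.98899.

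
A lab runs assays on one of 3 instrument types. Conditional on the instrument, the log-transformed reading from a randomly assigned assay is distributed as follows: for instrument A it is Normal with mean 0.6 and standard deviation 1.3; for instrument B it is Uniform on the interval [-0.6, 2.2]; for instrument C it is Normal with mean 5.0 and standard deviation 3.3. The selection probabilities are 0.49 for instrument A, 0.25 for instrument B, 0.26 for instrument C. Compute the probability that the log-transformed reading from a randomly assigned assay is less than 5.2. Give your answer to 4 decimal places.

0.8762

Conditional on each instrument, P(X < 5.2): A: 0.999799; B: 1; C: 0.524164.
By total probability, P(X < 5.2) = 0.49·0.999799 + 0.25·1 + 0.26·0.524164 = 0.876184.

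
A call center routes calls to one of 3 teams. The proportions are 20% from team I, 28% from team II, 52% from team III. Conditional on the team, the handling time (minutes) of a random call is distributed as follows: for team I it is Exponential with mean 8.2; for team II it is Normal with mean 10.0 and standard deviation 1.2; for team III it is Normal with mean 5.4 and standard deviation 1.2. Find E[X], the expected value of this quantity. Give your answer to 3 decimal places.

7.248

Component means — I: 8.2; II: 10; III: 5.4.
E[X] = 0.2·8.2 + 0.28·10 + 0.52·5.4 = 7.248.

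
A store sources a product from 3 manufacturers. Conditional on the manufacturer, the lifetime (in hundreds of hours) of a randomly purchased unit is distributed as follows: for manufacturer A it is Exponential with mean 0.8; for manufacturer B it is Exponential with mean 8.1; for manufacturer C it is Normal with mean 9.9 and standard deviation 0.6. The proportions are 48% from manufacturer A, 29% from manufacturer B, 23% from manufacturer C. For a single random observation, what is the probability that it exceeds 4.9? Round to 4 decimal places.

0.3894

Conditional on each manufacturer, P(X > 4.9): A: 0.00218749; B: 0.546108; C: 1.
By total probability, P(X > 4.9) = 0.48·0.00218749 + 0.29·0.546108 + 0.23·1 = 0.389421.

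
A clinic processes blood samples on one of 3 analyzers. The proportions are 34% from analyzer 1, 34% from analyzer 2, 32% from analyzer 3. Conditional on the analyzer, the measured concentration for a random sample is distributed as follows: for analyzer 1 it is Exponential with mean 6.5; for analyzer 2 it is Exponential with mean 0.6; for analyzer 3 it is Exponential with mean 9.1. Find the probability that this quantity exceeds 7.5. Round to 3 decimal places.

0.248

Conditional on each analyzer, P(X > 7.5): 1: 0.315421; 2: 3.72665e-06; 3: 0.438596.
By total probability, P(X > 7.5) = 0.34·0.315421 + 0.34·3.72665e-06 + 0.32·0.438596 = 0.247595.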